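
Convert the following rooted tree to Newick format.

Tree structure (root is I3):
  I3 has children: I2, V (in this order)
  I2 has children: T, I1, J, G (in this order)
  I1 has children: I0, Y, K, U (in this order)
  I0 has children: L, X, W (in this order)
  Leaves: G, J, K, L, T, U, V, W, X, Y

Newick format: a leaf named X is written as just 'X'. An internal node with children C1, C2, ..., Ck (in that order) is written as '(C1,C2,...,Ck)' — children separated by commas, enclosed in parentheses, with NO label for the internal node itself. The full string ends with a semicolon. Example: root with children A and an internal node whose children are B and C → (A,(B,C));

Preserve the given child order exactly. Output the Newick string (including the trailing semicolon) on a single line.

Answer: ((T,((L,X,W),Y,K,U),J,G),V);

Derivation:
internal I3 with children ['I2', 'V']
  internal I2 with children ['T', 'I1', 'J', 'G']
    leaf 'T' → 'T'
    internal I1 with children ['I0', 'Y', 'K', 'U']
      internal I0 with children ['L', 'X', 'W']
        leaf 'L' → 'L'
        leaf 'X' → 'X'
        leaf 'W' → 'W'
      → '(L,X,W)'
      leaf 'Y' → 'Y'
      leaf 'K' → 'K'
      leaf 'U' → 'U'
    → '((L,X,W),Y,K,U)'
    leaf 'J' → 'J'
    leaf 'G' → 'G'
  → '(T,((L,X,W),Y,K,U),J,G)'
  leaf 'V' → 'V'
→ '((T,((L,X,W),Y,K,U),J,G),V)'
Final: ((T,((L,X,W),Y,K,U),J,G),V);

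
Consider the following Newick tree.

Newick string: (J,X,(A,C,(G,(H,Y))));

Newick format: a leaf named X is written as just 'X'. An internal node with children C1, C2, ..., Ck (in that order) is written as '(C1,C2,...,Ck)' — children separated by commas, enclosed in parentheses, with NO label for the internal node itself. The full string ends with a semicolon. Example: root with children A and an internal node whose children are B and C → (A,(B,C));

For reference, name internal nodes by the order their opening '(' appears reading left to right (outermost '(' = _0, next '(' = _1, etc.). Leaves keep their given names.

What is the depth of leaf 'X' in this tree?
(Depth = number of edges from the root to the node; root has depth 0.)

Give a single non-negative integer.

Newick: (J,X,(A,C,(G,(H,Y))));
Naming internals by '(' encounter order: outermost '(' = _0, next = _1, ...
Query node: X
Path from root: _0 -> X
Depth of X: 1 (number of edges from root)

Answer: 1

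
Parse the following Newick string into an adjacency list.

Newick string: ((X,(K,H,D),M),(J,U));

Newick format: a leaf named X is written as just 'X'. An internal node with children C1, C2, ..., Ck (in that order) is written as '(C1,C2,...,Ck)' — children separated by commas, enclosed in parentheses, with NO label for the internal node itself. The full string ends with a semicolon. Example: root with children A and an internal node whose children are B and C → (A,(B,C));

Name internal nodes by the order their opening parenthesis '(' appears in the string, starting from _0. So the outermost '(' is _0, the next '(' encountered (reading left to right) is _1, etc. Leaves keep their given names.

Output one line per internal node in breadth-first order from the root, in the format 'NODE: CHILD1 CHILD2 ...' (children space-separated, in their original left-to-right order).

Answer: _0: _1 _3
_1: X _2 M
_3: J U
_2: K H D

Derivation:
Input: ((X,(K,H,D),M),(J,U));
Scanning left-to-right, naming '(' by encounter order:
  pos 0: '(' -> open internal node _0 (depth 1)
  pos 1: '(' -> open internal node _1 (depth 2)
  pos 4: '(' -> open internal node _2 (depth 3)
  pos 10: ')' -> close internal node _2 (now at depth 2)
  pos 13: ')' -> close internal node _1 (now at depth 1)
  pos 15: '(' -> open internal node _3 (depth 2)
  pos 19: ')' -> close internal node _3 (now at depth 1)
  pos 20: ')' -> close internal node _0 (now at depth 0)
Total internal nodes: 4
BFS adjacency from root:
  _0: _1 _3
  _1: X _2 M
  _3: J U
  _2: K H D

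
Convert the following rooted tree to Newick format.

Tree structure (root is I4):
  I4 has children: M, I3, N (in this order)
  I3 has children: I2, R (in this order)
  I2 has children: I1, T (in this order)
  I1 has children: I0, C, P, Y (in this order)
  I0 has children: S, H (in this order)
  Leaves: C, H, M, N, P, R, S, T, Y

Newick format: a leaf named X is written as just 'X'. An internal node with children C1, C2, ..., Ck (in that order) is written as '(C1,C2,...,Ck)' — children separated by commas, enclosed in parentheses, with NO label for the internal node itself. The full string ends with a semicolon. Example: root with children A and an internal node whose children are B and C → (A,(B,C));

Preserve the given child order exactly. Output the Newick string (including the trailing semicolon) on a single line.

internal I4 with children ['M', 'I3', 'N']
  leaf 'M' → 'M'
  internal I3 with children ['I2', 'R']
    internal I2 with children ['I1', 'T']
      internal I1 with children ['I0', 'C', 'P', 'Y']
        internal I0 with children ['S', 'H']
          leaf 'S' → 'S'
          leaf 'H' → 'H'
        → '(S,H)'
        leaf 'C' → 'C'
        leaf 'P' → 'P'
        leaf 'Y' → 'Y'
      → '((S,H),C,P,Y)'
      leaf 'T' → 'T'
    → '(((S,H),C,P,Y),T)'
    leaf 'R' → 'R'
  → '((((S,H),C,P,Y),T),R)'
  leaf 'N' → 'N'
→ '(M,((((S,H),C,P,Y),T),R),N)'
Final: (M,((((S,H),C,P,Y),T),R),N);

Answer: (M,((((S,H),C,P,Y),T),R),N);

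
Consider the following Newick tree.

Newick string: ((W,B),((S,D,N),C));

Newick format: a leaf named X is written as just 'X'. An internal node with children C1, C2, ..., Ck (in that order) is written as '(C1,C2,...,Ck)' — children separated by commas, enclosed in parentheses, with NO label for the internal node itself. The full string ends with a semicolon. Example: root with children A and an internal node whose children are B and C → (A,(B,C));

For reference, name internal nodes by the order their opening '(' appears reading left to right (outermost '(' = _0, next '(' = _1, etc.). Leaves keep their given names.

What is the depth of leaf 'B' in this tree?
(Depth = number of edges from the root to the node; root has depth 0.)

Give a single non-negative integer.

Newick: ((W,B),((S,D,N),C));
Naming internals by '(' encounter order: outermost '(' = _0, next = _1, ...
Query node: B
Path from root: _0 -> _1 -> B
Depth of B: 2 (number of edges from root)

Answer: 2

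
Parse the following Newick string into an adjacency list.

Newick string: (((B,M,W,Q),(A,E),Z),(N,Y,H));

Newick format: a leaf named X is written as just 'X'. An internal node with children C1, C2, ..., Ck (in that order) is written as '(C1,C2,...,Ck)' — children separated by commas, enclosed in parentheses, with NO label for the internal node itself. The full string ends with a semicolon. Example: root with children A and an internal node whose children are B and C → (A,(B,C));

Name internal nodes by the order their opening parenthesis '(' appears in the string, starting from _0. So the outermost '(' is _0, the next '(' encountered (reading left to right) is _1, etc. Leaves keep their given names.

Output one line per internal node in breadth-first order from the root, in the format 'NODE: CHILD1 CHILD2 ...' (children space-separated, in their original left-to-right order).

Input: (((B,M,W,Q),(A,E),Z),(N,Y,H));
Scanning left-to-right, naming '(' by encounter order:
  pos 0: '(' -> open internal node _0 (depth 1)
  pos 1: '(' -> open internal node _1 (depth 2)
  pos 2: '(' -> open internal node _2 (depth 3)
  pos 10: ')' -> close internal node _2 (now at depth 2)
  pos 12: '(' -> open internal node _3 (depth 3)
  pos 16: ')' -> close internal node _3 (now at depth 2)
  pos 19: ')' -> close internal node _1 (now at depth 1)
  pos 21: '(' -> open internal node _4 (depth 2)
  pos 27: ')' -> close internal node _4 (now at depth 1)
  pos 28: ')' -> close internal node _0 (now at depth 0)
Total internal nodes: 5
BFS adjacency from root:
  _0: _1 _4
  _1: _2 _3 Z
  _4: N Y H
  _2: B M W Q
  _3: A E

Answer: _0: _1 _4
_1: _2 _3 Z
_4: N Y H
_2: B M W Q
_3: A E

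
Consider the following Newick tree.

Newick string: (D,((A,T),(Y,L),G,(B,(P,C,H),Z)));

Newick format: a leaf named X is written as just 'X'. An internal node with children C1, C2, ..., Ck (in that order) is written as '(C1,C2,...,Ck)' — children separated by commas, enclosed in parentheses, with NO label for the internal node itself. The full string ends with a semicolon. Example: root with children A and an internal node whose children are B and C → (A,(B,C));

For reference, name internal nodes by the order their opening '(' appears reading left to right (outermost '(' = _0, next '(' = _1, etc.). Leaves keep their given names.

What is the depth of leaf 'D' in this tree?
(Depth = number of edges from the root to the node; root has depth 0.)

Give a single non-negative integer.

Newick: (D,((A,T),(Y,L),G,(B,(P,C,H),Z)));
Naming internals by '(' encounter order: outermost '(' = _0, next = _1, ...
Query node: D
Path from root: _0 -> D
Depth of D: 1 (number of edges from root)

Answer: 1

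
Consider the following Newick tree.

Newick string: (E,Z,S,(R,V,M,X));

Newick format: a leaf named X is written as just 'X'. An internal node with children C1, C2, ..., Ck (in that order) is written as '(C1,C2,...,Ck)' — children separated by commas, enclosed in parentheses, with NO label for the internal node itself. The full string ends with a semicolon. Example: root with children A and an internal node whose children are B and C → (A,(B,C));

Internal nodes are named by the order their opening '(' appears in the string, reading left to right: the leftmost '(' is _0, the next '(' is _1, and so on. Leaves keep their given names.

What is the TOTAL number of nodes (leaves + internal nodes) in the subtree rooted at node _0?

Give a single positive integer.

Newick: (E,Z,S,(R,V,M,X));
Locate _0: it is the '(' at position 0 (the 1st '(' reading left to right).
Query: subtree rooted at _0
_0: subtree_size = 1 + 8
  E: subtree_size = 1 + 0
  Z: subtree_size = 1 + 0
  S: subtree_size = 1 + 0
  _1: subtree_size = 1 + 4
    R: subtree_size = 1 + 0
    V: subtree_size = 1 + 0
    M: subtree_size = 1 + 0
    X: subtree_size = 1 + 0
Total subtree size of _0: 9

Answer: 9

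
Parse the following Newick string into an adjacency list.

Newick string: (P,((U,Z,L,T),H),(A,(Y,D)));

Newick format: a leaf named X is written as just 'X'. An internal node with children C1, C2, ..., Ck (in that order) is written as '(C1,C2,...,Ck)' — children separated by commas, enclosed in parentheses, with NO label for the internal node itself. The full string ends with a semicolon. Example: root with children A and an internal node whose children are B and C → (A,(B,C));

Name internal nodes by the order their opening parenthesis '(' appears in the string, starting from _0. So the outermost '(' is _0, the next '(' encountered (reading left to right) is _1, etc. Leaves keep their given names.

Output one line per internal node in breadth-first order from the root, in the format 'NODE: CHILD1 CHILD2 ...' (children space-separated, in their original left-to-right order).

Input: (P,((U,Z,L,T),H),(A,(Y,D)));
Scanning left-to-right, naming '(' by encounter order:
  pos 0: '(' -> open internal node _0 (depth 1)
  pos 3: '(' -> open internal node _1 (depth 2)
  pos 4: '(' -> open internal node _2 (depth 3)
  pos 12: ')' -> close internal node _2 (now at depth 2)
  pos 15: ')' -> close internal node _1 (now at depth 1)
  pos 17: '(' -> open internal node _3 (depth 2)
  pos 20: '(' -> open internal node _4 (depth 3)
  pos 24: ')' -> close internal node _4 (now at depth 2)
  pos 25: ')' -> close internal node _3 (now at depth 1)
  pos 26: ')' -> close internal node _0 (now at depth 0)
Total internal nodes: 5
BFS adjacency from root:
  _0: P _1 _3
  _1: _2 H
  _3: A _4
  _2: U Z L T
  _4: Y D

Answer: _0: P _1 _3
_1: _2 H
_3: A _4
_2: U Z L T
_4: Y D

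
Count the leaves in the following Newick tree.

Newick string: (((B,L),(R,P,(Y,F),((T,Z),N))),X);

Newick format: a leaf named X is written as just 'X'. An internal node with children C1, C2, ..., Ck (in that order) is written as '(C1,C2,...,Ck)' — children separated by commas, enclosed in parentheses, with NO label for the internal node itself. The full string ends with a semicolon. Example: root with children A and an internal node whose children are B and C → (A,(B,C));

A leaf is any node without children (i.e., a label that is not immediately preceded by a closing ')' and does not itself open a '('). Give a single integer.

Answer: 10

Derivation:
Newick: (((B,L),(R,P,(Y,F),((T,Z),N))),X);
Scan left-to-right; a leaf is any maximal label run not followed by '(':
  pos 3: leaf 'B' → count = 1
  pos 5: leaf 'L' → count = 2
  pos 9: leaf 'R' → count = 3
  pos 11: leaf 'P' → count = 4
  pos 14: leaf 'Y' → count = 5
  pos 16: leaf 'F' → count = 6
  pos 21: leaf 'T' → count = 7
  pos 23: leaf 'Z' → count = 8
  pos 26: leaf 'N' → count = 9
  pos 31: leaf 'X' → count = 10
Total leaves: 10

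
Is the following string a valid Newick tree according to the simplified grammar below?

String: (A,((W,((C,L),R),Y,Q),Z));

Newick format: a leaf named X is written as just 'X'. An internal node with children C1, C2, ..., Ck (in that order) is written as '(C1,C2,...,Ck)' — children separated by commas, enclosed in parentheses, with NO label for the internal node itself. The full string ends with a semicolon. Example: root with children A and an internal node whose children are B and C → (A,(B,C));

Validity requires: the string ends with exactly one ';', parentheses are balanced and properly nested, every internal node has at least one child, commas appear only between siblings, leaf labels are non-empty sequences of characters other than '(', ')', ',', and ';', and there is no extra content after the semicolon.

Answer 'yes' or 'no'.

Answer: yes

Derivation:
Input: (A,((W,((C,L),R),Y,Q),Z));
Paren balance: 5 '(' vs 5 ')' OK
Ends with single ';': True
Full parse: OK
Valid: True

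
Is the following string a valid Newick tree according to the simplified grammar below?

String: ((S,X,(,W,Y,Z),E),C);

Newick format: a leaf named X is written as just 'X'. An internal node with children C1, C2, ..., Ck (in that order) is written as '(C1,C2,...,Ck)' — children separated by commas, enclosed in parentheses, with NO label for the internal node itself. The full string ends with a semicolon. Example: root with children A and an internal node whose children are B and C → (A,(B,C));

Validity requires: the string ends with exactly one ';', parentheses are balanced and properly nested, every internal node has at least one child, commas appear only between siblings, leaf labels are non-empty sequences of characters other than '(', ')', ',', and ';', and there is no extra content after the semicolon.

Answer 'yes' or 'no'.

Input: ((S,X,(,W,Y,Z),E),C);
Paren balance: 3 '(' vs 3 ')' OK
Ends with single ';': True
Full parse: FAILS (empty leaf label at pos 7)
Valid: False

Answer: no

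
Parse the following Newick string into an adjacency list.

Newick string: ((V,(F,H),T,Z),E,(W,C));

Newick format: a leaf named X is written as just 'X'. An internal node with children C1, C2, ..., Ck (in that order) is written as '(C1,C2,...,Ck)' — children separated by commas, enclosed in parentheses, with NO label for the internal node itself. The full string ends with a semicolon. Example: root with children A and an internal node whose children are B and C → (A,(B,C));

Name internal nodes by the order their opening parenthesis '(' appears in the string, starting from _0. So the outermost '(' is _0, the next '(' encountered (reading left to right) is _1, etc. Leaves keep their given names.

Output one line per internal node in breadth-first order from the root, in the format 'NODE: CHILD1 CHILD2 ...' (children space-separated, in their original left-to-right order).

Answer: _0: _1 E _3
_1: V _2 T Z
_3: W C
_2: F H

Derivation:
Input: ((V,(F,H),T,Z),E,(W,C));
Scanning left-to-right, naming '(' by encounter order:
  pos 0: '(' -> open internal node _0 (depth 1)
  pos 1: '(' -> open internal node _1 (depth 2)
  pos 4: '(' -> open internal node _2 (depth 3)
  pos 8: ')' -> close internal node _2 (now at depth 2)
  pos 13: ')' -> close internal node _1 (now at depth 1)
  pos 17: '(' -> open internal node _3 (depth 2)
  pos 21: ')' -> close internal node _3 (now at depth 1)
  pos 22: ')' -> close internal node _0 (now at depth 0)
Total internal nodes: 4
BFS adjacency from root:
  _0: _1 E _3
  _1: V _2 T Z
  _3: W C
  _2: F H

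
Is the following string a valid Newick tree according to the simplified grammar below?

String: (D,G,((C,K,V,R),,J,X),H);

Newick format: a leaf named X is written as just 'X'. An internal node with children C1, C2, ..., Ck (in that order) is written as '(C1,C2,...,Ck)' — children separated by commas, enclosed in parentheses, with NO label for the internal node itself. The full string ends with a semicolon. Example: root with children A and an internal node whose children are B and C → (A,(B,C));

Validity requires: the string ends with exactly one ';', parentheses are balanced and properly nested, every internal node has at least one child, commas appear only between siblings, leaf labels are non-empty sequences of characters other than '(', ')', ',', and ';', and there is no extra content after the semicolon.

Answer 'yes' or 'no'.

Answer: no

Derivation:
Input: (D,G,((C,K,V,R),,J,X),H);
Paren balance: 3 '(' vs 3 ')' OK
Ends with single ';': True
Full parse: FAILS (empty leaf label at pos 16)
Valid: False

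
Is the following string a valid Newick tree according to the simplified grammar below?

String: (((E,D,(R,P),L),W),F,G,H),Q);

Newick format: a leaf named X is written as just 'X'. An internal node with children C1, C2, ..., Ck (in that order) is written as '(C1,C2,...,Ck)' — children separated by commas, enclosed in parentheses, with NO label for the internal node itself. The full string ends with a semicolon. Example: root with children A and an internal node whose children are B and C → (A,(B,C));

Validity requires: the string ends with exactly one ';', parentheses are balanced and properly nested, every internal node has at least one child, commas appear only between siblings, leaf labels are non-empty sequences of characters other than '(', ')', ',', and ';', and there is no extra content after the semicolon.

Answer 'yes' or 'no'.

Input: (((E,D,(R,P),L),W),F,G,H),Q);
Paren balance: 4 '(' vs 5 ')' MISMATCH
Ends with single ';': True
Full parse: FAILS (extra content after tree at pos 25)
Valid: False

Answer: no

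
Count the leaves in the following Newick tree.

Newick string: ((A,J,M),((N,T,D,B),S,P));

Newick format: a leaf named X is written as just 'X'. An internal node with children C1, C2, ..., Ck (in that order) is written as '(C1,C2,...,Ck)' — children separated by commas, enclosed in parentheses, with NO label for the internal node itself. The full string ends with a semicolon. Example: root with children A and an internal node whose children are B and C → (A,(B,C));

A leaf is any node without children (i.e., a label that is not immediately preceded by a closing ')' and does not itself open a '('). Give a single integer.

Newick: ((A,J,M),((N,T,D,B),S,P));
Scan left-to-right; a leaf is any maximal label run not followed by '(':
  pos 2: leaf 'A' → count = 1
  pos 4: leaf 'J' → count = 2
  pos 6: leaf 'M' → count = 3
  pos 11: leaf 'N' → count = 4
  pos 13: leaf 'T' → count = 5
  pos 15: leaf 'D' → count = 6
  pos 17: leaf 'B' → count = 7
  pos 20: leaf 'S' → count = 8
  pos 22: leaf 'P' → count = 9
Total leaves: 9

Answer: 9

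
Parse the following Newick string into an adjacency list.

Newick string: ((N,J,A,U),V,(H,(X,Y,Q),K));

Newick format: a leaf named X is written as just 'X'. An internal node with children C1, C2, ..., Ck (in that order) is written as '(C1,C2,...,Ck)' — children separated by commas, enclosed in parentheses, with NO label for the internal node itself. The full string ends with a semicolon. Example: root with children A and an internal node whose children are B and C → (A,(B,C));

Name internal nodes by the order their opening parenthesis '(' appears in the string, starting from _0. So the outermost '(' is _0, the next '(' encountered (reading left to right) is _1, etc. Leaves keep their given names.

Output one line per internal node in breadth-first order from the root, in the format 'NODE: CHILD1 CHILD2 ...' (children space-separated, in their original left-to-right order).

Answer: _0: _1 V _2
_1: N J A U
_2: H _3 K
_3: X Y Q

Derivation:
Input: ((N,J,A,U),V,(H,(X,Y,Q),K));
Scanning left-to-right, naming '(' by encounter order:
  pos 0: '(' -> open internal node _0 (depth 1)
  pos 1: '(' -> open internal node _1 (depth 2)
  pos 9: ')' -> close internal node _1 (now at depth 1)
  pos 13: '(' -> open internal node _2 (depth 2)
  pos 16: '(' -> open internal node _3 (depth 3)
  pos 22: ')' -> close internal node _3 (now at depth 2)
  pos 25: ')' -> close internal node _2 (now at depth 1)
  pos 26: ')' -> close internal node _0 (now at depth 0)
Total internal nodes: 4
BFS adjacency from root:
  _0: _1 V _2
  _1: N J A U
  _2: H _3 K
  _3: X Y Q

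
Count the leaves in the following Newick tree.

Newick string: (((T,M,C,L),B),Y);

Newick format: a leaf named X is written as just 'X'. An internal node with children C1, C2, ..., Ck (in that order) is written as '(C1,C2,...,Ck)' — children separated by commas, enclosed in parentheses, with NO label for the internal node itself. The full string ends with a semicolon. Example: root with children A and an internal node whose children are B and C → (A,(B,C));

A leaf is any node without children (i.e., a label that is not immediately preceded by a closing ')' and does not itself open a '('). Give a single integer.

Answer: 6

Derivation:
Newick: (((T,M,C,L),B),Y);
Scan left-to-right; a leaf is any maximal label run not followed by '(':
  pos 3: leaf 'T' → count = 1
  pos 5: leaf 'M' → count = 2
  pos 7: leaf 'C' → count = 3
  pos 9: leaf 'L' → count = 4
  pos 12: leaf 'B' → count = 5
  pos 15: leaf 'Y' → count = 6
Total leaves: 6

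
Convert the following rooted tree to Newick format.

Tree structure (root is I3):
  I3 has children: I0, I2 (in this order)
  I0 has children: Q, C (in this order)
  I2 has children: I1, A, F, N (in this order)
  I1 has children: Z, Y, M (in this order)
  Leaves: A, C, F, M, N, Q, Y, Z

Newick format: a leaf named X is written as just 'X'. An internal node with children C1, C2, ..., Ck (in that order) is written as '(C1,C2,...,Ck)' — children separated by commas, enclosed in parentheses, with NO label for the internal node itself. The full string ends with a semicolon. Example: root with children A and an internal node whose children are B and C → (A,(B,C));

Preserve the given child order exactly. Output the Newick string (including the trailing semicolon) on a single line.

internal I3 with children ['I0', 'I2']
  internal I0 with children ['Q', 'C']
    leaf 'Q' → 'Q'
    leaf 'C' → 'C'
  → '(Q,C)'
  internal I2 with children ['I1', 'A', 'F', 'N']
    internal I1 with children ['Z', 'Y', 'M']
      leaf 'Z' → 'Z'
      leaf 'Y' → 'Y'
      leaf 'M' → 'M'
    → '(Z,Y,M)'
    leaf 'A' → 'A'
    leaf 'F' → 'F'
    leaf 'N' → 'N'
  → '((Z,Y,M),A,F,N)'
→ '((Q,C),((Z,Y,M),A,F,N))'
Final: ((Q,C),((Z,Y,M),A,F,N));

Answer: ((Q,C),((Z,Y,M),A,F,N));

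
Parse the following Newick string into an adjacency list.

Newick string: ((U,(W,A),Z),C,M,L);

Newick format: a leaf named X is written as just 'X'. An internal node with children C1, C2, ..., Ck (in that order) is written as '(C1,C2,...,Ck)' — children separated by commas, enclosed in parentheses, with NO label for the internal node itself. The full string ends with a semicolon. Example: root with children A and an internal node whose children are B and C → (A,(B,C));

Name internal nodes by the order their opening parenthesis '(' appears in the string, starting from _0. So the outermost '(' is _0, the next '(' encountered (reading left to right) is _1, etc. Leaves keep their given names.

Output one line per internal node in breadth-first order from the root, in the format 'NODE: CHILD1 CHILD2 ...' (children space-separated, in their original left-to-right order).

Input: ((U,(W,A),Z),C,M,L);
Scanning left-to-right, naming '(' by encounter order:
  pos 0: '(' -> open internal node _0 (depth 1)
  pos 1: '(' -> open internal node _1 (depth 2)
  pos 4: '(' -> open internal node _2 (depth 3)
  pos 8: ')' -> close internal node _2 (now at depth 2)
  pos 11: ')' -> close internal node _1 (now at depth 1)
  pos 18: ')' -> close internal node _0 (now at depth 0)
Total internal nodes: 3
BFS adjacency from root:
  _0: _1 C M L
  _1: U _2 Z
  _2: W A

Answer: _0: _1 C M L
_1: U _2 Z
_2: W A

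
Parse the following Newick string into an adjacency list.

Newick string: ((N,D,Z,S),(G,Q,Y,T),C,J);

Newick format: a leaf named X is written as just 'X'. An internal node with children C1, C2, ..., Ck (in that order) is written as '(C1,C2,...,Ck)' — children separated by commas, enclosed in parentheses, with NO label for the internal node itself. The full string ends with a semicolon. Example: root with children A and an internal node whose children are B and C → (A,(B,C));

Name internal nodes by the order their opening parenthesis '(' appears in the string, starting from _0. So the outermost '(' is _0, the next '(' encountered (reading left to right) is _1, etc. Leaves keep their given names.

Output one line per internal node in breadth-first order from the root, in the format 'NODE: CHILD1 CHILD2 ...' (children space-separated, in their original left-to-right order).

Input: ((N,D,Z,S),(G,Q,Y,T),C,J);
Scanning left-to-right, naming '(' by encounter order:
  pos 0: '(' -> open internal node _0 (depth 1)
  pos 1: '(' -> open internal node _1 (depth 2)
  pos 9: ')' -> close internal node _1 (now at depth 1)
  pos 11: '(' -> open internal node _2 (depth 2)
  pos 19: ')' -> close internal node _2 (now at depth 1)
  pos 24: ')' -> close internal node _0 (now at depth 0)
Total internal nodes: 3
BFS adjacency from root:
  _0: _1 _2 C J
  _1: N D Z S
  _2: G Q Y T

Answer: _0: _1 _2 C J
_1: N D Z S
_2: G Q Y T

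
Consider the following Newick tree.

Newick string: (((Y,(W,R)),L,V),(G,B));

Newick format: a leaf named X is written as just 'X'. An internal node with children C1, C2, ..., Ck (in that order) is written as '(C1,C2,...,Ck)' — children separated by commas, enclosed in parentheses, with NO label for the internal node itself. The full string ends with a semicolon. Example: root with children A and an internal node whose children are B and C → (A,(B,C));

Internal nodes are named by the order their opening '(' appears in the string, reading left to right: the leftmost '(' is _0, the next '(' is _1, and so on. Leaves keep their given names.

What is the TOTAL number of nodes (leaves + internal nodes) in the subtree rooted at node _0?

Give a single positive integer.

Newick: (((Y,(W,R)),L,V),(G,B));
Locate _0: it is the '(' at position 0 (the 1st '(' reading left to right).
Query: subtree rooted at _0
_0: subtree_size = 1 + 11
  _1: subtree_size = 1 + 7
    _2: subtree_size = 1 + 4
      Y: subtree_size = 1 + 0
      _3: subtree_size = 1 + 2
        W: subtree_size = 1 + 0
        R: subtree_size = 1 + 0
    L: subtree_size = 1 + 0
    V: subtree_size = 1 + 0
  _4: subtree_size = 1 + 2
    G: subtree_size = 1 + 0
    B: subtree_size = 1 + 0
Total subtree size of _0: 12

Answer: 12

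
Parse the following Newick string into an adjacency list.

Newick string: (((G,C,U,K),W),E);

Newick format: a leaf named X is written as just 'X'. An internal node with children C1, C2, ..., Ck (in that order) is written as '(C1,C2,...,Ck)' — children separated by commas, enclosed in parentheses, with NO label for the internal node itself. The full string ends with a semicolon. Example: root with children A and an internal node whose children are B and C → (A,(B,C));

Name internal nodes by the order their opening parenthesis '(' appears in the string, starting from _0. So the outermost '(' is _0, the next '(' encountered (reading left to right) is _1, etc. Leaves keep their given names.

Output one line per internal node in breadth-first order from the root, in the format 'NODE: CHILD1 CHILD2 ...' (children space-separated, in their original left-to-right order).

Answer: _0: _1 E
_1: _2 W
_2: G C U K

Derivation:
Input: (((G,C,U,K),W),E);
Scanning left-to-right, naming '(' by encounter order:
  pos 0: '(' -> open internal node _0 (depth 1)
  pos 1: '(' -> open internal node _1 (depth 2)
  pos 2: '(' -> open internal node _2 (depth 3)
  pos 10: ')' -> close internal node _2 (now at depth 2)
  pos 13: ')' -> close internal node _1 (now at depth 1)
  pos 16: ')' -> close internal node _0 (now at depth 0)
Total internal nodes: 3
BFS adjacency from root:
  _0: _1 E
  _1: _2 W
  _2: G C U K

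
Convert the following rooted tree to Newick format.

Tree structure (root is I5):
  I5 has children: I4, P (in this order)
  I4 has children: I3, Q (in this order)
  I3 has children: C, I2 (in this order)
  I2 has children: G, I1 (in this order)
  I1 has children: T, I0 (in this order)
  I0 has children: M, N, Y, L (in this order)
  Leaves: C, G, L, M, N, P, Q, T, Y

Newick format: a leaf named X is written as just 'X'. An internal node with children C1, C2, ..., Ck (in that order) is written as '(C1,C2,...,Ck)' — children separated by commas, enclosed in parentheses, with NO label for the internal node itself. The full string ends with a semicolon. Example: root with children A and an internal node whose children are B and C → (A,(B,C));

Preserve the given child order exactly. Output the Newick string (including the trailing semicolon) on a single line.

internal I5 with children ['I4', 'P']
  internal I4 with children ['I3', 'Q']
    internal I3 with children ['C', 'I2']
      leaf 'C' → 'C'
      internal I2 with children ['G', 'I1']
        leaf 'G' → 'G'
        internal I1 with children ['T', 'I0']
          leaf 'T' → 'T'
          internal I0 with children ['M', 'N', 'Y', 'L']
            leaf 'M' → 'M'
            leaf 'N' → 'N'
            leaf 'Y' → 'Y'
            leaf 'L' → 'L'
          → '(M,N,Y,L)'
        → '(T,(M,N,Y,L))'
      → '(G,(T,(M,N,Y,L)))'
    → '(C,(G,(T,(M,N,Y,L))))'
    leaf 'Q' → 'Q'
  → '((C,(G,(T,(M,N,Y,L)))),Q)'
  leaf 'P' → 'P'
→ '(((C,(G,(T,(M,N,Y,L)))),Q),P)'
Final: (((C,(G,(T,(M,N,Y,L)))),Q),P);

Answer: (((C,(G,(T,(M,N,Y,L)))),Q),P);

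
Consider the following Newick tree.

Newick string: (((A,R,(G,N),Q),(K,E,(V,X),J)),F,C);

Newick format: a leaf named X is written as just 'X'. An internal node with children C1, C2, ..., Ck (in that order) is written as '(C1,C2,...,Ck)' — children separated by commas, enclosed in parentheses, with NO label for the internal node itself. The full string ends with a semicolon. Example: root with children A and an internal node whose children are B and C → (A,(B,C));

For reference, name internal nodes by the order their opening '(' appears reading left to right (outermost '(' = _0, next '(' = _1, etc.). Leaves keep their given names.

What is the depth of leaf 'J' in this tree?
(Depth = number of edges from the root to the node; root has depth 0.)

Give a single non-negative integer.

Answer: 3

Derivation:
Newick: (((A,R,(G,N),Q),(K,E,(V,X),J)),F,C);
Naming internals by '(' encounter order: outermost '(' = _0, next = _1, ...
Query node: J
Path from root: _0 -> _1 -> _4 -> J
Depth of J: 3 (number of edges from root)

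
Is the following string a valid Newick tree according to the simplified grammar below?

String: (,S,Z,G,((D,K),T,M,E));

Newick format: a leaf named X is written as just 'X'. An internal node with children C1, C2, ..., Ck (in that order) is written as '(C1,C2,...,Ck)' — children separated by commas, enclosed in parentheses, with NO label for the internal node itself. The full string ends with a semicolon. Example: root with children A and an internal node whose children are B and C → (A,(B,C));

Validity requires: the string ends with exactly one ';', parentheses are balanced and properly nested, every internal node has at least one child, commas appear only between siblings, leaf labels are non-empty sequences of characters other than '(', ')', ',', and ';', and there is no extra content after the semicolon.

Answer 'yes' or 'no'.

Input: (,S,Z,G,((D,K),T,M,E));
Paren balance: 3 '(' vs 3 ')' OK
Ends with single ';': True
Full parse: FAILS (empty leaf label at pos 1)
Valid: False

Answer: no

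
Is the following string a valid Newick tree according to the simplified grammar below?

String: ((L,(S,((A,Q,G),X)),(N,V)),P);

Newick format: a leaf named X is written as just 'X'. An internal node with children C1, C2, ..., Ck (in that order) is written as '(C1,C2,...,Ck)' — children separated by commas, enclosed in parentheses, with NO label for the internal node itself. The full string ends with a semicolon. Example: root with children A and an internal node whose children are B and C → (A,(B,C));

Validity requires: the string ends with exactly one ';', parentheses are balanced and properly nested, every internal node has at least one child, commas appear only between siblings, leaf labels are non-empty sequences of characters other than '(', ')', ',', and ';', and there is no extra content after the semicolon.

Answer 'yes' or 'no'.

Input: ((L,(S,((A,Q,G),X)),(N,V)),P);
Paren balance: 6 '(' vs 6 ')' OK
Ends with single ';': True
Full parse: OK
Valid: True

Answer: yes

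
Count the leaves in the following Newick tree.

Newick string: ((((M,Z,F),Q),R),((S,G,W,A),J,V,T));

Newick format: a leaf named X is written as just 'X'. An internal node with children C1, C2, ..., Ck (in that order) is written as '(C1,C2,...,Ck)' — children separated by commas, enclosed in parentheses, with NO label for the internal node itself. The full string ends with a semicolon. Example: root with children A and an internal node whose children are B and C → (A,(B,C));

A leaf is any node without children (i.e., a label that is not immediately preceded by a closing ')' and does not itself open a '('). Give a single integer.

Newick: ((((M,Z,F),Q),R),((S,G,W,A),J,V,T));
Scan left-to-right; a leaf is any maximal label run not followed by '(':
  pos 4: leaf 'M' → count = 1
  pos 6: leaf 'Z' → count = 2
  pos 8: leaf 'F' → count = 3
  pos 11: leaf 'Q' → count = 4
  pos 14: leaf 'R' → count = 5
  pos 19: leaf 'S' → count = 6
  pos 21: leaf 'G' → count = 7
  pos 23: leaf 'W' → count = 8
  pos 25: leaf 'A' → count = 9
  pos 28: leaf 'J' → count = 10
  pos 30: leaf 'V' → count = 11
  pos 32: leaf 'T' → count = 12
Total leaves: 12

Answer: 12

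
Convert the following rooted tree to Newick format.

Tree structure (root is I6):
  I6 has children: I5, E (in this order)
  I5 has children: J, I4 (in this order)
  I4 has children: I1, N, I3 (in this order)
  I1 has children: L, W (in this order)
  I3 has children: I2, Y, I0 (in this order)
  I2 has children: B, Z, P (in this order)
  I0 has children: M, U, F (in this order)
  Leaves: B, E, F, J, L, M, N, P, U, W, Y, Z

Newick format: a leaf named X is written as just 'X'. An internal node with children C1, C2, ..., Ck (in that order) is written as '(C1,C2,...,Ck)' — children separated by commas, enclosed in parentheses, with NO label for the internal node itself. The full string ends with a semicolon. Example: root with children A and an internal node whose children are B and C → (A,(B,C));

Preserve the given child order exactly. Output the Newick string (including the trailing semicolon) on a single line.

Answer: ((J,((L,W),N,((B,Z,P),Y,(M,U,F)))),E);

Derivation:
internal I6 with children ['I5', 'E']
  internal I5 with children ['J', 'I4']
    leaf 'J' → 'J'
    internal I4 with children ['I1', 'N', 'I3']
      internal I1 with children ['L', 'W']
        leaf 'L' → 'L'
        leaf 'W' → 'W'
      → '(L,W)'
      leaf 'N' → 'N'
      internal I3 with children ['I2', 'Y', 'I0']
        internal I2 with children ['B', 'Z', 'P']
          leaf 'B' → 'B'
          leaf 'Z' → 'Z'
          leaf 'P' → 'P'
        → '(B,Z,P)'
        leaf 'Y' → 'Y'
        internal I0 with children ['M', 'U', 'F']
          leaf 'M' → 'M'
          leaf 'U' → 'U'
          leaf 'F' → 'F'
        → '(M,U,F)'
      → '((B,Z,P),Y,(M,U,F))'
    → '((L,W),N,((B,Z,P),Y,(M,U,F)))'
  → '(J,((L,W),N,((B,Z,P),Y,(M,U,F))))'
  leaf 'E' → 'E'
→ '((J,((L,W),N,((B,Z,P),Y,(M,U,F)))),E)'
Final: ((J,((L,W),N,((B,Z,P),Y,(M,U,F)))),E);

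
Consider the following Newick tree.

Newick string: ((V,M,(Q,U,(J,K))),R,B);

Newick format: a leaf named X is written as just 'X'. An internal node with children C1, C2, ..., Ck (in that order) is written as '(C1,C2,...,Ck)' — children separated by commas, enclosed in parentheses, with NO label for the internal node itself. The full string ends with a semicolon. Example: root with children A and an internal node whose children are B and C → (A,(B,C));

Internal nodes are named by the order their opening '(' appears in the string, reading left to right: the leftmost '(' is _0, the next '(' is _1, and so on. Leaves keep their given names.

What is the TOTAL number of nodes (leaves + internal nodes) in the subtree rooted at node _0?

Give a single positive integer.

Newick: ((V,M,(Q,U,(J,K))),R,B);
Locate _0: it is the '(' at position 0 (the 1st '(' reading left to right).
Query: subtree rooted at _0
_0: subtree_size = 1 + 11
  _1: subtree_size = 1 + 8
    V: subtree_size = 1 + 0
    M: subtree_size = 1 + 0
    _2: subtree_size = 1 + 5
      Q: subtree_size = 1 + 0
      U: subtree_size = 1 + 0
      _3: subtree_size = 1 + 2
        J: subtree_size = 1 + 0
        K: subtree_size = 1 + 0
  R: subtree_size = 1 + 0
  B: subtree_size = 1 + 0
Total subtree size of _0: 12

Answer: 12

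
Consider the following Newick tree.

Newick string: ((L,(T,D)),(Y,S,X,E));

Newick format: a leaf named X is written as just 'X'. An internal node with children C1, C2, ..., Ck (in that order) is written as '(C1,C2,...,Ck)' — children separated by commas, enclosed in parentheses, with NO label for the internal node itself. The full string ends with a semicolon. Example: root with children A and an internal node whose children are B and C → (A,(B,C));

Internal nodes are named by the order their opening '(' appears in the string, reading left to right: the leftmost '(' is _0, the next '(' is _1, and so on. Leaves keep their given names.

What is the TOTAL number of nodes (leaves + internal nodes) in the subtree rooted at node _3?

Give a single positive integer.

Answer: 5

Derivation:
Newick: ((L,(T,D)),(Y,S,X,E));
Locate _3: it is the '(' at position 11 (the 4th '(' reading left to right).
Query: subtree rooted at _3
_3: subtree_size = 1 + 4
  Y: subtree_size = 1 + 0
  S: subtree_size = 1 + 0
  X: subtree_size = 1 + 0
  E: subtree_size = 1 + 0
Total subtree size of _3: 5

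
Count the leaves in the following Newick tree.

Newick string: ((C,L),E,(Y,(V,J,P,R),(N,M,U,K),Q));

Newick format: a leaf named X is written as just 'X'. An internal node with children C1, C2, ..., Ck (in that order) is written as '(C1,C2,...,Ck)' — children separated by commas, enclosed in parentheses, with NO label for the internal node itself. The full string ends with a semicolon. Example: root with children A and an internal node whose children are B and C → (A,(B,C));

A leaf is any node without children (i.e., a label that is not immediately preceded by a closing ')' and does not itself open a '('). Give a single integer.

Newick: ((C,L),E,(Y,(V,J,P,R),(N,M,U,K),Q));
Scan left-to-right; a leaf is any maximal label run not followed by '(':
  pos 2: leaf 'C' → count = 1
  pos 4: leaf 'L' → count = 2
  pos 7: leaf 'E' → count = 3
  pos 10: leaf 'Y' → count = 4
  pos 13: leaf 'V' → count = 5
  pos 15: leaf 'J' → count = 6
  pos 17: leaf 'P' → count = 7
  pos 19: leaf 'R' → count = 8
  pos 23: leaf 'N' → count = 9
  pos 25: leaf 'M' → count = 10
  pos 27: leaf 'U' → count = 11
  pos 29: leaf 'K' → count = 12
  pos 32: leaf 'Q' → count = 13
Total leaves: 13

Answer: 13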